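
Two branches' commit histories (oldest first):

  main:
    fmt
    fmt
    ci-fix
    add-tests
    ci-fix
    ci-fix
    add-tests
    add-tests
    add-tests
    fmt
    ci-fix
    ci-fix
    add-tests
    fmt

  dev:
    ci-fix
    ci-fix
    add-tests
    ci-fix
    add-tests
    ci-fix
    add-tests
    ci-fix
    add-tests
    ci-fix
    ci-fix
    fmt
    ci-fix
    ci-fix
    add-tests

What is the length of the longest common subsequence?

Match ci-fix (main #3, dev #2), then add-tests (main #4, dev #3), then ci-fix (main #5, dev #4), then ci-fix (main #6, dev #6), then add-tests (main #7, dev #7), then add-tests (main #8, dev #9), then fmt (main #10, dev #12), then ci-fix (main #11, dev #13), then ci-fix (main #12, dev #14), then add-tests (main #13, dev #15) — 10 commits in the same relative order in both. dp[14][15] = 10 confirms this is the maximum.

10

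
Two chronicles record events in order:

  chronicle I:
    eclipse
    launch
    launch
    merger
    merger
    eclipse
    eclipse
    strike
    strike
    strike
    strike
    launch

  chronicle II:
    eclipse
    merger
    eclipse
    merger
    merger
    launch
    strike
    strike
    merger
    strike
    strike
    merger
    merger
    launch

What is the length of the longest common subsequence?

Match eclipse [1,3]; then merger [4,4]; then merger [5,5]; then strike [8,7]; then strike [9,8]; then strike [10,10]; then strike [11,11]; then launch [12,14] — 8 events in the same relative order in both, and the DP table's final entry dp[12][14] is also 8, so no common subsequence is longer.

8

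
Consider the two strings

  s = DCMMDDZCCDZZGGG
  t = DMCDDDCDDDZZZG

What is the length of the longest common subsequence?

Taking D at s[1]=t[1], C at s[2]=t[3], D at s[5]=t[5], D at s[6]=t[6], C at s[8]=t[7], D at s[10]=t[10], Z at s[11]=t[12], Z at s[12]=t[13], G at s[15]=t[14] gives a common subsequence of length 9. dp[15][14] = 9 confirms this is the maximum.

9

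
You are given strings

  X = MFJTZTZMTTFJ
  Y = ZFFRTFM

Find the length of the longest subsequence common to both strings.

Let dp[i][j] be the LCS length of the first i characters of X and the first j characters of Y. dp[i][j] = dp[i-1][j-1]+1 when the i-th and j-th characters match, else max(dp[i-1][j], dp[i][j-1]).
    ·  Z  F  F  R  T  F  M
 ·  0  0  0  0  0  0  0  0
 M  0  0  0  0  0  0  0  1
 F  0  0  1  1  1  1  1  1
 J  0  0  1  1  1  1  1  1
 T  0  0  1  1  1  2  2  2
 Z  0  1  1  1  1  2  2  2
 T  0  1  1  1  1  2  2  2
 Z  0  1  1  1  1  2  2  2
 M  0  1  1  1  1  2  2  3
 T  0  1  1  1  1  2  2  3
 T  0  1  1  1  1  2  2  3
 F  0  1  2  2  2  2  3  3
 J  0  1  2  2  2  2  3  3
dp[12][7] = 3. One LCS (by backtracking along matches): FTM.

3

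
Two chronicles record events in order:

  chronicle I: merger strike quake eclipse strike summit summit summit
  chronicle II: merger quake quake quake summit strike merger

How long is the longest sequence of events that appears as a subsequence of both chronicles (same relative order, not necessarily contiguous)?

3

Pick merger [1,1], then quake [3,4], then strike [5,6]; all 3 events appear in both, in order. Since dp[8][7] = 3, nothing longer is possible.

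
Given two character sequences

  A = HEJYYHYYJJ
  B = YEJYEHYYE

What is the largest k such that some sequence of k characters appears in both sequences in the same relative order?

6

Taking E at A[2]=B[2], then J at A[3]=B[3], then Y at A[4]=B[4], then H at A[6]=B[6], then Y at A[7]=B[7], then Y at A[8]=B[8] gives a common subsequence of length 6. dp[10][9] = 6 confirms this is the maximum.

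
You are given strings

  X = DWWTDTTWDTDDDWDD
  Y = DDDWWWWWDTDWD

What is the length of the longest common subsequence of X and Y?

9

Match D [1,3], then W [2,6], then W [3,7], then W [8,8], then D [9,9], then T [10,10], then D [13,11], then W [14,12], then D [16,13] — 9 characters in the same relative order in both, and the DP table's final entry dp[16][13] is also 9, so no common subsequence is longer.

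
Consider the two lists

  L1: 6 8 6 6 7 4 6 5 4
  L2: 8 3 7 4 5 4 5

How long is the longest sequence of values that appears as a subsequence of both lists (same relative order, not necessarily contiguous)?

Let dp[i][j] be the LCS length of the first i values of L1 and the first j values of L2. dp[i][j] = dp[i-1][j-1]+1 when the i-th and j-th values match, else max(dp[i-1][j], dp[i][j-1]).
    ·  8  3  7  4  5  4  5
 ·  0  0  0  0  0  0  0  0
 6  0  0  0  0  0  0  0  0
 8  0  1  1  1  1  1  1  1
 6  0  1  1  1  1  1  1  1
 6  0  1  1  1  1  1  1  1
 7  0  1  1  2  2  2  2  2
 4  0  1  1  2  3  3  3  3
 6  0  1  1  2  3  3  3  3
 5  0  1  1  2  3  4  4  4
 4  0  1  1  2  3  4  5  5
dp[9][7] = 5. One LCS (by backtracking along matches): 8, 7, 4, 5, 4.

5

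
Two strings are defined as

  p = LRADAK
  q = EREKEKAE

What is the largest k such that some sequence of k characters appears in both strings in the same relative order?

Taking R [2,2]; then A [3,7] gives a common subsequence of length 2, and the DP table's final entry dp[6][8] is also 2, so no common subsequence is longer.

2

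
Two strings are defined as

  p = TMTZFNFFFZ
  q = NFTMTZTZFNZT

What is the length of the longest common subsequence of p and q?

One common subsequence of length 7: T at p[1]=q[3]; then M at p[2]=q[4]; then T at p[3]=q[7]; then Z at p[4]=q[8]; then F at p[5]=q[9]; then N at p[6]=q[10]; then Z at p[10]=q[11], and the DP table's final entry dp[10][12] is also 7, so no common subsequence is longer.

7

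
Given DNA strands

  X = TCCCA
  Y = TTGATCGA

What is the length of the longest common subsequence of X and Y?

Pick T (X #1, Y #5), then C (X #2, Y #6), then A (X #5, Y #8); all 3 bases appear in both, in order, and the DP table's final entry dp[5][8] is also 3, so no common subsequence is longer.

3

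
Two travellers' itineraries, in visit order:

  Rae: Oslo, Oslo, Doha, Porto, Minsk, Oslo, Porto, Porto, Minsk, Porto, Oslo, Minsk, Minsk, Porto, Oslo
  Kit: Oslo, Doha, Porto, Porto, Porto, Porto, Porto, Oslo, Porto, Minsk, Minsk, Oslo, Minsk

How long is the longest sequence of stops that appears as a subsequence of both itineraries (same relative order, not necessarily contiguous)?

Match Oslo at Rae[2]=Kit[1], Doha at Rae[3]=Kit[2], Porto at Rae[4]=Kit[4], Porto at Rae[7]=Kit[5], Porto at Rae[8]=Kit[6], Porto at Rae[10]=Kit[7], Oslo at Rae[11]=Kit[8], Minsk at Rae[12]=Kit[10], Minsk at Rae[13]=Kit[11], Oslo at Rae[15]=Kit[12] — 10 stops in the same relative order in both. Since dp[15][13] = 10, nothing longer is possible.

10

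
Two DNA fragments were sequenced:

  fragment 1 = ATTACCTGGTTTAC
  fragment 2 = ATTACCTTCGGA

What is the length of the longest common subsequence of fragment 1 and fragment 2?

Taking A (fragment 1 #1, fragment 2 #1) → T (fragment 1 #2, fragment 2 #2) → T (fragment 1 #3, fragment 2 #3) → A (fragment 1 #4, fragment 2 #4) → C (fragment 1 #5, fragment 2 #5) → C (fragment 1 #6, fragment 2 #6) → T (fragment 1 #7, fragment 2 #8) → G (fragment 1 #8, fragment 2 #10) → G (fragment 1 #9, fragment 2 #11) → A (fragment 1 #13, fragment 2 #12) gives a common subsequence of length 10. Since dp[14][12] = 10, nothing longer is possible.

10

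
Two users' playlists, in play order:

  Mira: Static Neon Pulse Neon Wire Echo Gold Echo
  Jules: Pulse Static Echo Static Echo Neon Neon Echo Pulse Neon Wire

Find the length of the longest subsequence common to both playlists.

Match Static (Mira #1, Jules #4) → Neon (Mira #2, Jules #7) → Pulse (Mira #3, Jules #9) → Neon (Mira #4, Jules #10) → Wire (Mira #5, Jules #11) — 5 songs in the same relative order in both, and the DP table's final entry dp[8][11] is also 5, so no common subsequence is longer.

5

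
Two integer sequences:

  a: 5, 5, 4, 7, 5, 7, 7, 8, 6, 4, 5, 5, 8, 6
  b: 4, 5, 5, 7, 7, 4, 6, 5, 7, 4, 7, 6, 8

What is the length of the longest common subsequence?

One common subsequence of length 8: 5 [1,2], 5 [2,3], 4 [3,6], 5 [5,8], 7 [6,9], 7 [7,11], 6 [9,12], 8 [13,13], and the DP table's final entry dp[14][13] is also 8, so no common subsequence is longer.

8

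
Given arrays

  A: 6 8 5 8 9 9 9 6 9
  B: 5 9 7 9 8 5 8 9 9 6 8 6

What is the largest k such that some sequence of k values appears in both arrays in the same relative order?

6

Match 8 at A[2]=B[5]; then 5 at A[3]=B[6]; then 8 at A[4]=B[7]; then 9 at A[5]=B[8]; then 9 at A[6]=B[9]; then 6 at A[8]=B[12] — 6 values in the same relative order in both. The LCS DP gives dp[9][12] = 6, so this is optimal.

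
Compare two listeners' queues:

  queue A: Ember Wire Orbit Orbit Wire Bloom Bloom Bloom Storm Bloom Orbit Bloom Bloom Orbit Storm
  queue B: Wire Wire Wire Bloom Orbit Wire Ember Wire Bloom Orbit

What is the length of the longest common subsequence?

6

Pick Wire (queue A #2, queue B #2); then Wire (queue A #5, queue B #3); then Bloom (queue A #10, queue B #4); then Orbit (queue A #11, queue B #5); then Bloom (queue A #13, queue B #9); then Orbit (queue A #14, queue B #10); all 6 songs appear in both, in order, and the DP table's final entry dp[15][10] is also 6, so no common subsequence is longer.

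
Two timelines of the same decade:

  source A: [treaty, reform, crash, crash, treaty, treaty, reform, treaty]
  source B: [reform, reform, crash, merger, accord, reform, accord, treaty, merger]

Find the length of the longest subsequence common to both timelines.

One common subsequence of length 4: reform at source A[2]=source B[2] → crash at source A[3]=source B[3] → reform at source A[7]=source B[6] → treaty at source A[8]=source B[8]. The LCS DP gives dp[8][9] = 4, so this is optimal.

4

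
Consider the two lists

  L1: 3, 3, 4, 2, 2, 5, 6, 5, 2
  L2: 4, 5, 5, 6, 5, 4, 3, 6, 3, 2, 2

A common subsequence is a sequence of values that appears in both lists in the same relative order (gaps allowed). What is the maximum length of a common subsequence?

Let dp[i][j] be the LCS length of the first i values of L1 and the first j values of L2. dp[i][j] = dp[i-1][j-1]+1 when the i-th and j-th values match, else max(dp[i-1][j], dp[i][j-1]).
    ·  4  5  5  6  5  4  3  6  3  2  2
 ·  0  0  0  0  0  0  0  0  0  0  0  0
 3  0  0  0  0  0  0  0  1  1  1  1  1
 3  0  0  0  0  0  0  0  1  1  2  2  2
 4  0  1  1  1  1  1  1  1  1  2  2  2
 2  0  1  1  1  1  1  1  1  1  2  3  3
 2  0  1  1  1  1  1  1  1  1  2  3  4
 5  0  1  2  2  2  2  2  2  2  2  3  4
 6  0  1  2  2  3  3  3  3  3  3  3  4
 5  0  1  2  3  3  4  4  4  4  4  4  4
 2  0  1  2  3  3  4  4  4  4  4  5  5
dp[9][11] = 5. One LCS (by backtracking along matches): 4, 5, 6, 5, 2.

5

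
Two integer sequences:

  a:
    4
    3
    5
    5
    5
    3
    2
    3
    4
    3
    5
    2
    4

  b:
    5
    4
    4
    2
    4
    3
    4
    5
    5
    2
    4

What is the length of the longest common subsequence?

7

Taking 4 (a #1, b #3), then 2 (a #7, b #4), then 3 (a #8, b #6), then 4 (a #9, b #7), then 5 (a #11, b #9), then 2 (a #12, b #10), then 4 (a #13, b #11) gives a common subsequence of length 7, and the DP table's final entry dp[13][11] is also 7, so no common subsequence is longer.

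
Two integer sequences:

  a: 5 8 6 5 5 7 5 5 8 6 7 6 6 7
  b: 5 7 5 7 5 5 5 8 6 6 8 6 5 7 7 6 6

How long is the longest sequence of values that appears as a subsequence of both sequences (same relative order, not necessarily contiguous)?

10

One common subsequence of length 10: 5 (a #1, b #1) → 5 (a #4, b #3) → 5 (a #5, b #5) → 5 (a #7, b #6) → 5 (a #8, b #7) → 8 (a #9, b #11) → 6 (a #10, b #12) → 7 (a #11, b #15) → 6 (a #12, b #16) → 6 (a #13, b #17). dp[14][17] = 10 confirms this is the maximum.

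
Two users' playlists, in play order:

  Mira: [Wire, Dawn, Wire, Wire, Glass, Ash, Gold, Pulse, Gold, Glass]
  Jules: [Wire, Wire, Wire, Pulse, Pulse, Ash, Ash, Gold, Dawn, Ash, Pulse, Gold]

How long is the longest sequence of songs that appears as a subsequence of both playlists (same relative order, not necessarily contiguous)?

Pick Wire (Mira #1, Jules #1); then Wire (Mira #3, Jules #2); then Wire (Mira #4, Jules #3); then Ash (Mira #6, Jules #7); then Gold (Mira #7, Jules #8); then Pulse (Mira #8, Jules #11); then Gold (Mira #9, Jules #12); all 7 songs appear in both, in order. The LCS DP gives dp[10][12] = 7, so this is optimal.

7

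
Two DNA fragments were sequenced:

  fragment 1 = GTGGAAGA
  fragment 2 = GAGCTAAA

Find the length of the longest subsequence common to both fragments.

5

Pick G at fragment 1[1]=fragment 2[3]; then T at fragment 1[2]=fragment 2[5]; then A at fragment 1[5]=fragment 2[6]; then A at fragment 1[6]=fragment 2[7]; then A at fragment 1[8]=fragment 2[8]; all 5 bases appear in both, in order, and the DP table's final entry dp[8][8] is also 5, so no common subsequence is longer.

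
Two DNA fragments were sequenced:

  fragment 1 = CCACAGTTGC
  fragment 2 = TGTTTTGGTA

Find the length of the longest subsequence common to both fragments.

4

One common subsequence of length 4: G at fragment 1[6]=fragment 2[2], then T at fragment 1[7]=fragment 2[5], then T at fragment 1[8]=fragment 2[6], then G at fragment 1[9]=fragment 2[8]. Since dp[10][10] = 4, nothing longer is possible.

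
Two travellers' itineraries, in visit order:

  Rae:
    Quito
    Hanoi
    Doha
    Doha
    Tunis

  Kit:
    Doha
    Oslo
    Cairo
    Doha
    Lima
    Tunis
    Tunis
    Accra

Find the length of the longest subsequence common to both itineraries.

Taking Doha [3,1], then Doha [4,4], then Tunis [5,7] gives a common subsequence of length 3. dp[5][8] = 3 confirms this is the maximum.

3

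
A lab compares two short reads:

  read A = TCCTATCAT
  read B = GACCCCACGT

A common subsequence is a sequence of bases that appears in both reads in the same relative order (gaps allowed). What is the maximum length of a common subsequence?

Let dp[i][j] be the LCS length of the first i bases of read A and the first j bases of read B. dp[i][j] = dp[i-1][j-1]+1 when the i-th and j-th bases match, else max(dp[i-1][j], dp[i][j-1]).
    ·  G  A  C  C  C  C  A  C  G  T
 ·  0  0  0  0  0  0  0  0  0  0  0
 T  0  0  0  0  0  0  0  0  0  0  1
 C  0  0  0  1  1  1  1  1  1  1  1
 C  0  0  0  1  2  2  2  2  2  2  2
 T  0  0  0  1  2  2  2  2  2  2  3
 A  0  0  1  1  2  2  2  3  3  3  3
 T  0  0  1  1  2  2  2  3  3  3  4
 C  0  0  1  2  2  3  3  3  4  4  4
 A  0  0  1  2  2  3  3  4  4  4  4
 T  0  0  1  2  2  3  3  4  4  4  5
dp[9][10] = 5. One LCS (by backtracking along matches): CCACT.

5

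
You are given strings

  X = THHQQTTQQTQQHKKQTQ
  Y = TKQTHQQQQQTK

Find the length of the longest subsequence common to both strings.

Pick T (X #1, Y #1), Q (X #5, Y #3), T (X #6, Y #4), Q (X #8, Y #6), Q (X #9, Y #7), Q (X #11, Y #8), Q (X #12, Y #9), Q (X #16, Y #10), T (X #17, Y #11); all 9 characters appear in both, in order. The LCS DP gives dp[18][12] = 9, so this is optimal.

9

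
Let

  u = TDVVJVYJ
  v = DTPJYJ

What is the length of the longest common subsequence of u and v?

Match T at u[1]=v[2], then J at u[5]=v[4], then Y at u[7]=v[5], then J at u[8]=v[6] — 4 characters in the same relative order in both. Since dp[8][6] = 4, nothing longer is possible.

4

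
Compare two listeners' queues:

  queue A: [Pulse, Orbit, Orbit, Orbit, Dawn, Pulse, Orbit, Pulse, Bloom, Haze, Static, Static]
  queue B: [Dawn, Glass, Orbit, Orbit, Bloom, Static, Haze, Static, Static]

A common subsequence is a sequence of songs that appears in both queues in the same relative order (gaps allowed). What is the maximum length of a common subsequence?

6

Taking Orbit at queue A[4]=queue B[3], Orbit at queue A[7]=queue B[4], Bloom at queue A[9]=queue B[5], Haze at queue A[10]=queue B[7], Static at queue A[11]=queue B[8], Static at queue A[12]=queue B[9] gives a common subsequence of length 6. Since dp[12][9] = 6, nothing longer is possible.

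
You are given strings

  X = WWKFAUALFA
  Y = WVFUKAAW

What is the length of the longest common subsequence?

One common subsequence of length 5: W at X[1]=Y[1]; then F at X[4]=Y[3]; then U at X[6]=Y[4]; then A at X[7]=Y[6]; then A at X[10]=Y[7]. The LCS DP gives dp[10][8] = 5, so this is optimal.

5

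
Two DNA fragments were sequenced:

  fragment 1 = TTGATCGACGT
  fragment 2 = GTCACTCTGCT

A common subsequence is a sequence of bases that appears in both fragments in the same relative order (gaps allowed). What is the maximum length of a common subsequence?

7

Let dp[i][j] be the LCS length of the first i bases of fragment 1 and the first j bases of fragment 2. dp[i][j] = dp[i-1][j-1]+1 when the i-th and j-th bases match, else max(dp[i-1][j], dp[i][j-1]).
    ·  G  T  C  A  C  T  C  T  G  C  T
 ·  0  0  0  0  0  0  0  0  0  0  0  0
 T  0  0  1  1  1  1  1  1  1  1  1  1
 T  0  0  1  1  1  1  2  2  2  2  2  2
 G  0  1  1  1  1  1  2  2  2  3  3  3
 A  0  1  1  1  2  2  2  2  2  3  3  3
 T  0  1  2  2  2  2  3  3  3  3  3  4
 C  0  1  2  3  3  3  3  4  4  4  4  4
 G  0  1  2  3  3  3  3  4  4  5  5  5
 A  0  1  2  3  4  4  4  4  4  5  5  5
 C  0  1  2  3  4  5  5  5  5  5  6  6
 G  0  1  2  3  4  5  5  5  5  6  6  6
 T  0  1  2  3  4  5  6  6  6  6  6  7
dp[11][11] = 7. One LCS (by backtracking along matches): TATCGCT.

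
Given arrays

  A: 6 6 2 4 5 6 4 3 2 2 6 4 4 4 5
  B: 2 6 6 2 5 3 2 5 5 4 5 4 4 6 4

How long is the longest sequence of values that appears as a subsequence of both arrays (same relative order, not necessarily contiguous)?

9

Taking 6 at A[1]=B[2], 6 at A[2]=B[3], 2 at A[3]=B[4], 5 at A[5]=B[5], 3 at A[8]=B[6], 2 at A[9]=B[7], 4 at A[12]=B[12], 4 at A[13]=B[13], 4 at A[14]=B[15] gives a common subsequence of length 9. The LCS DP gives dp[15][15] = 9, so this is optimal.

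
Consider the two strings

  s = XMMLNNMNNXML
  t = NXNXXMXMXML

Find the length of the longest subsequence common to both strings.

Let dp[i][j] be the LCS length of the first i characters of s and the first j characters of t. dp[i][j] = dp[i-1][j-1]+1 when the i-th and j-th characters match, else max(dp[i-1][j], dp[i][j-1]).
    ·  N  X  N  X  X  M  X  M  X  M  L
 ·  0  0  0  0  0  0  0  0  0  0  0  0
 X  0  0  1  1  1  1  1  1  1  1  1  1
 M  0  0  1  1  1  1  2  2  2  2  2  2
 M  0  0  1  1  1  1  2  2  3  3  3  3
 L  0  0  1  1  1  1  2  2  3  3  3  4
 N  0  1  1  2  2  2  2  2  3  3  3  4
 N  0  1  1  2  2  2  2  2  3  3  3  4
 M  0  1  1  2  2  2  3  3  3  3  4  4
 N  0  1  1  2  2  2  3  3  3  3  4  4
 N  0  1  1  2  2  2  3  3  3  3  4  4
 X  0  1  2  2  3  3  3  4  4  4  4  4
 M  0  1  2  2  3  3  4  4  5  5  5  5
 L  0  1  2  2  3  3  4  4  5  5  5  6
dp[12][11] = 6. One LCS (by backtracking along matches): XMMXML.

6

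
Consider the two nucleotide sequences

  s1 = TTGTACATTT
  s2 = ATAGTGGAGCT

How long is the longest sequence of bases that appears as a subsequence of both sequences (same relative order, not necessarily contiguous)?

Let dp[i][j] be the LCS length of the first i bases of s1 and the first j bases of s2. dp[i][j] = dp[i-1][j-1]+1 when the i-th and j-th bases match, else max(dp[i-1][j], dp[i][j-1]).
    ·  A  T  A  G  T  G  G  A  G  C  T
 ·  0  0  0  0  0  0  0  0  0  0  0  0
 T  0  0  1  1  1  1  1  1  1  1  1  1
 T  0  0  1  1  1  2  2  2  2  2  2  2
 G  0  0  1  1  2  2  3  3  3  3  3  3
 T  0  0  1  1  2  3  3  3  3  3  3  4
 A  0  1  1  2  2  3  3  3  4  4  4  4
 C  0  1  1  2  2  3  3  3  4  4  5  5
 A  0  1  1  2  2  3  3  3  4  4  5  5
 T  0  1  2  2  2  3  3  3  4  4  5  6
 T  0  1  2  2  2  3  3  3  4  4  5  6
 T  0  1  2  2  2  3  3  3  4  4  5  6
dp[10][11] = 6. One LCS (by backtracking along matches): TTGACT.

6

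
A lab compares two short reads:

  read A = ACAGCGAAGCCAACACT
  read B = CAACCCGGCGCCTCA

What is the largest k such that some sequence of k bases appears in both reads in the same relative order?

Taking A [1,3]; then C [2,6]; then G [4,8]; then C [5,9]; then G [9,10]; then C [10,11]; then C [11,12]; then C [14,14]; then A [15,15] gives a common subsequence of length 9. The LCS DP gives dp[17][15] = 9, so this is optimal.

9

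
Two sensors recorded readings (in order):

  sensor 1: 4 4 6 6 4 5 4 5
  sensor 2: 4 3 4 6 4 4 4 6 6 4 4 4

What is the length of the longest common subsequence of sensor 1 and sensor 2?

6

Let dp[i][j] be the LCS length of the first i values of sensor 1 and the first j values of sensor 2. dp[i][j] = dp[i-1][j-1]+1 when the i-th and j-th values match, else max(dp[i-1][j], dp[i][j-1]).
    ·  4  3  4  6  4  4  4  6  6  4  4  4
 ·  0  0  0  0  0  0  0  0  0  0  0  0  0
 4  0  1  1  1  1  1  1  1  1  1  1  1  1
 4  0  1  1  2  2  2  2  2  2  2  2  2  2
 6  0  1  1  2  3  3  3  3  3  3  3  3  3
 6  0  1  1  2  3  3  3  3  4  4  4  4  4
 4  0  1  1  2  3  4  4  4  4  4  5  5  5
 5  0  1  1  2  3  4  4  4  4  4  5  5  5
 4  0  1  1  2  3  4  5  5  5  5  5  6  6
 5  0  1  1  2  3  4  5  5  5  5  5  6  6
dp[8][12] = 6. One LCS (by backtracking along matches): 4, 4, 6, 6, 4, 4.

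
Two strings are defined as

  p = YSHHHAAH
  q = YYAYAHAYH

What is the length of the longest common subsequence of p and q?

4

Let dp[i][j] be the LCS length of the first i characters of p and the first j characters of q. dp[i][j] = dp[i-1][j-1]+1 when the i-th and j-th characters match, else max(dp[i-1][j], dp[i][j-1]).
    ·  Y  Y  A  Y  A  H  A  Y  H
 ·  0  0  0  0  0  0  0  0  0  0
 Y  0  1  1  1  1  1  1  1  1  1
 S  0  1  1  1  1  1  1  1  1  1
 H  0  1  1  1  1  1  2  2  2  2
 H  0  1  1  1  1  1  2  2  2  3
 H  0  1  1  1  1  1  2  2  2  3
 A  0  1  1  2  2  2  2  3  3  3
 A  0  1  1  2  2  3  3  3  3  3
 H  0  1  1  2  2  3  4  4  4  4
dp[8][9] = 4. One LCS (by backtracking along matches): YHAH.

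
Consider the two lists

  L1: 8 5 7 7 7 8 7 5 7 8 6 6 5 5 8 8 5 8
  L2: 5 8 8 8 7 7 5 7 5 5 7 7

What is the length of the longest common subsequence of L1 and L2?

7

Pick 8 (L1 #1, L2 #4) → 7 (L1 #5, L2 #5) → 7 (L1 #7, L2 #6) → 5 (L1 #8, L2 #7) → 7 (L1 #9, L2 #8) → 5 (L1 #13, L2 #9) → 5 (L1 #14, L2 #10); all 7 values appear in both, in order. Since dp[18][12] = 7, nothing longer is possible.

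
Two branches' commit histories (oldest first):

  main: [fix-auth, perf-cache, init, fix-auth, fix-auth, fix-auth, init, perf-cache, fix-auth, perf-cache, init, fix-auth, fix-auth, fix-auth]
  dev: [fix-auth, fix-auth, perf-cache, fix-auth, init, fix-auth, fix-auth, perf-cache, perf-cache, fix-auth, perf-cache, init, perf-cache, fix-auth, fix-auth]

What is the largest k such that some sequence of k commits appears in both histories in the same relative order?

One common subsequence of length 11: fix-auth [1,2] → perf-cache [2,3] → init [3,5] → fix-auth [4,6] → fix-auth [5,7] → perf-cache [8,9] → fix-auth [9,10] → perf-cache [10,11] → init [11,12] → fix-auth [13,14] → fix-auth [14,15], and the DP table's final entry dp[14][15] is also 11, so no common subsequence is longer.

11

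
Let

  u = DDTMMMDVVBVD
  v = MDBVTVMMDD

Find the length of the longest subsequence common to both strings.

Let dp[i][j] be the LCS length of the first i characters of u and the first j characters of v. dp[i][j] = dp[i-1][j-1]+1 when the i-th and j-th characters match, else max(dp[i-1][j], dp[i][j-1]).
    ·  M  D  B  V  T  V  M  M  D  D
 ·  0  0  0  0  0  0  0  0  0  0  0
 D  0  0  1  1  1  1  1  1  1  1  1
 D  0  0  1  1  1  1  1  1  1  2  2
 T  0  0  1  1  1  2  2  2  2  2  2
 M  0  1  1  1  1  2  2  3  3  3  3
 M  0  1  1  1  1  2  2  3  4  4  4
 M  0  1  1  1  1  2  2  3  4  4  4
 D  0  1  2  2  2  2  2  3  4  5  5
 V  0  1  2  2  3  3  3  3  4  5  5
 V  0  1  2  2  3  3  4  4  4  5  5
 B  0  1  2  3  3  3  4  4  4  5  5
 V  0  1  2  3  4  4  4  4  4  5  5
 D  0  1  2  3  4  4  4  4  4  5  6
dp[12][10] = 6. One LCS (by backtracking along matches): DTMMDD.

6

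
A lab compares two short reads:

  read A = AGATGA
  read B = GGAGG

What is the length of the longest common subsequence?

Let dp[i][j] be the LCS length of the first i bases of read A and the first j bases of read B. dp[i][j] = dp[i-1][j-1]+1 when the i-th and j-th bases match, else max(dp[i-1][j], dp[i][j-1]).
    ·  G  G  A  G  G
 ·  0  0  0  0  0  0
 A  0  0  0  1  1  1
 G  0  1  1  1  2  2
 A  0  1  1  2  2  2
 T  0  1  1  2  2  2
 G  0  1  2  2  3  3
 A  0  1  2  3  3  3
dp[6][5] = 3. One LCS (by backtracking along matches): AGG.

3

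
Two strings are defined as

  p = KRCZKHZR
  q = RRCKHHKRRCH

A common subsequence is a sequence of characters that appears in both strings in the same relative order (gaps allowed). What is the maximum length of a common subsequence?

5

Taking R [2,2]; then C [3,3]; then K [5,4]; then H [6,6]; then R [8,9] gives a common subsequence of length 5. dp[8][11] = 5 confirms this is the maximum.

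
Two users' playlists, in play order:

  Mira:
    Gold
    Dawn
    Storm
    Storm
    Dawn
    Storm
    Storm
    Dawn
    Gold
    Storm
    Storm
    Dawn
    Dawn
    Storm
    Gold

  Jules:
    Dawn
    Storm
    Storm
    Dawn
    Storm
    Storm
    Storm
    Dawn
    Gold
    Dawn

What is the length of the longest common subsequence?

9

Taking Dawn at Mira[2]=Jules[1]; then Storm at Mira[3]=Jules[2]; then Storm at Mira[4]=Jules[3]; then Dawn at Mira[5]=Jules[4]; then Storm at Mira[6]=Jules[6]; then Storm at Mira[7]=Jules[7]; then Dawn at Mira[8]=Jules[8]; then Gold at Mira[9]=Jules[9]; then Dawn at Mira[13]=Jules[10] gives a common subsequence of length 9. Since dp[15][10] = 9, nothing longer is possible.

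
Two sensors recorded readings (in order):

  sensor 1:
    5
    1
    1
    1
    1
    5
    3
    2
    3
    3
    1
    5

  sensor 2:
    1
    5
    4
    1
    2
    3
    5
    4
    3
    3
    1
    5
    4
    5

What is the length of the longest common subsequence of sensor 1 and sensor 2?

One common subsequence of length 7: 5 [1,2] → 1 [2,4] → 5 [6,7] → 3 [9,9] → 3 [10,10] → 1 [11,11] → 5 [12,14]. Since dp[12][14] = 7, nothing longer is possible.

7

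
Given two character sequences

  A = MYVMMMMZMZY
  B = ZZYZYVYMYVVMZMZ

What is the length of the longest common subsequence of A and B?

7

Pick M at A[1]=B[8], then Y at A[2]=B[9], then V at A[3]=B[11], then M at A[7]=B[12], then Z at A[8]=B[13], then M at A[9]=B[14], then Z at A[10]=B[15]; all 7 characters appear in both, in order. The LCS DP gives dp[11][15] = 7, so this is optimal.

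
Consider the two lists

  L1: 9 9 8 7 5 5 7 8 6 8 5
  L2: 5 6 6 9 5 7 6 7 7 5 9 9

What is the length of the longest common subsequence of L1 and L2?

Pick 9 (L1 #2, L2 #4), 5 (L1 #6, L2 #5), 7 (L1 #7, L2 #6), 6 (L1 #9, L2 #7), 5 (L1 #11, L2 #10); all 5 values appear in both, in order. The LCS DP gives dp[11][12] = 5, so this is optimal.

5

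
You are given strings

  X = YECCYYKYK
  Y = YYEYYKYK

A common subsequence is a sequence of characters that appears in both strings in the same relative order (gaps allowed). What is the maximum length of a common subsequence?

7

Let dp[i][j] be the LCS length of the first i characters of X and the first j characters of Y. dp[i][j] = dp[i-1][j-1]+1 when the i-th and j-th characters match, else max(dp[i-1][j], dp[i][j-1]).
    ·  Y  Y  E  Y  Y  K  Y  K
 ·  0  0  0  0  0  0  0  0  0
 Y  0  1  1  1  1  1  1  1  1
 E  0  1  1  2  2  2  2  2  2
 C  0  1  1  2  2  2  2  2  2
 C  0  1  1  2  2  2  2  2  2
 Y  0  1  2  2  3  3  3  3  3
 Y  0  1  2  2  3  4  4  4  4
 K  0  1  2  2  3  4  5  5  5
 Y  0  1  2  2  3  4  5  6  6
 K  0  1  2  2  3  4  5  6  7
dp[9][8] = 7. One LCS (by backtracking along matches): YEYYKYK.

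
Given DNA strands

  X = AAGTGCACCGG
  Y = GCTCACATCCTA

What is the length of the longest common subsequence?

6

One common subsequence of length 6: G (X #3, Y #1), then T (X #4, Y #3), then C (X #6, Y #6), then A (X #7, Y #7), then C (X #8, Y #9), then C (X #9, Y #10). Since dp[11][12] = 6, nothing longer is possible.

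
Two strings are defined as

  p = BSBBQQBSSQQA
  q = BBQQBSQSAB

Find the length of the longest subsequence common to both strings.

8

Let dp[i][j] be the LCS length of the first i characters of p and the first j characters of q. dp[i][j] = dp[i-1][j-1]+1 when the i-th and j-th characters match, else max(dp[i-1][j], dp[i][j-1]).
    ·  B  B  Q  Q  B  S  Q  S  A  B
 ·  0  0  0  0  0  0  0  0  0  0  0
 B  0  1  1  1  1  1  1  1  1  1  1
 S  0  1  1  1  1  1  2  2  2  2  2
 B  0  1  2  2  2  2  2  2  2  2  3
 B  0  1  2  2  2  3  3  3  3  3  3
 Q  0  1  2  3  3  3  3  4  4  4  4
 Q  0  1  2  3  4  4  4  4  4  4  4
 B  0  1  2  3  4  5  5  5  5  5  5
 S  0  1  2  3  4  5  6  6  6  6  6
 S  0  1  2  3  4  5  6  6  7  7  7
 Q  0  1  2  3  4  5  6  7  7  7  7
 Q  0  1  2  3  4  5  6  7  7  7  7
 A  0  1  2  3  4  5  6  7  7  8  8
dp[12][10] = 8. One LCS (by backtracking along matches): BBQQBSSA.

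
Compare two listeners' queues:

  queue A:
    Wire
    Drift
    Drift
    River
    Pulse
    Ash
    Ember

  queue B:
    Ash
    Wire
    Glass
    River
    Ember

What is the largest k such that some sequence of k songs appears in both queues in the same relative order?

Taking Wire at queue A[1]=queue B[2]; then River at queue A[4]=queue B[4]; then Ember at queue A[7]=queue B[5] gives a common subsequence of length 3, and the DP table's final entry dp[7][5] is also 3, so no common subsequence is longer.

3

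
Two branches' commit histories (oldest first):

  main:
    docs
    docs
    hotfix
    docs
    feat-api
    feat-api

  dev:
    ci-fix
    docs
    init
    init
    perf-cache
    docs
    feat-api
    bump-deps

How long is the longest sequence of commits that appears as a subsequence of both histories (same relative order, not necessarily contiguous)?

3

Match docs at main[1]=dev[2], then docs at main[4]=dev[6], then feat-api at main[5]=dev[7] — 3 commits in the same relative order in both, and the DP table's final entry dp[6][8] is also 3, so no common subsequence is longer.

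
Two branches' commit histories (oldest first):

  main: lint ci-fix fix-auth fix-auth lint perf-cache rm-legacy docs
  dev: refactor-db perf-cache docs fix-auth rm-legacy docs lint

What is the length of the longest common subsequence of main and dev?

3

Taking fix-auth at main[4]=dev[4], rm-legacy at main[7]=dev[5], docs at main[8]=dev[6] gives a common subsequence of length 3. dp[8][7] = 3 confirms this is the maximum.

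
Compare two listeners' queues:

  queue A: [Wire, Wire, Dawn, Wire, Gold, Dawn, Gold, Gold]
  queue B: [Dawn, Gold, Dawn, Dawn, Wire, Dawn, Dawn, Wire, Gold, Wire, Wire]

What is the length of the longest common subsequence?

4

Match Wire [1,5]; then Dawn [3,7]; then Wire [4,8]; then Gold [5,9] — 4 songs in the same relative order in both. dp[8][11] = 4 confirms this is the maximum.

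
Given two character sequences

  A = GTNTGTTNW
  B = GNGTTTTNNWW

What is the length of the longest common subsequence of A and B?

Taking G (A #1, B #3) → T (A #2, B #4) → T (A #4, B #5) → T (A #6, B #6) → T (A #7, B #7) → N (A #8, B #9) → W (A #9, B #11) gives a common subsequence of length 7. The LCS DP gives dp[9][11] = 7, so this is optimal.

7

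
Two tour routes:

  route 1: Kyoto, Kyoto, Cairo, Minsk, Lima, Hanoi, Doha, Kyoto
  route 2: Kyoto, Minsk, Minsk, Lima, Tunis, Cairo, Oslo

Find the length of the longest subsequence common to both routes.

Taking Kyoto [1,1], Minsk [4,3], Lima [5,4] gives a common subsequence of length 3. The LCS DP gives dp[8][7] = 3, so this is optimal.

3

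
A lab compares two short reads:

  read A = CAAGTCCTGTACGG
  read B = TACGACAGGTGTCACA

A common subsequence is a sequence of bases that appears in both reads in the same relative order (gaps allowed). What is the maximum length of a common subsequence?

9

Match C (read A #1, read B #3), A (read A #2, read B #5), A (read A #3, read B #7), G (read A #4, read B #9), T (read A #8, read B #10), G (read A #9, read B #11), T (read A #10, read B #12), A (read A #11, read B #14), C (read A #12, read B #15) — 9 bases in the same relative order in both. Since dp[14][16] = 9, nothing longer is possible.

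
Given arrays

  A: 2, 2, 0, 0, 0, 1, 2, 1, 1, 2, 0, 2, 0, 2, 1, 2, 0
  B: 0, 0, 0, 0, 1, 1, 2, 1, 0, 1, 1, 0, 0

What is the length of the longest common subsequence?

9

One common subsequence of length 9: 0 [3,2], then 0 [4,3], then 0 [5,4], then 1 [6,6], then 2 [7,7], then 1 [8,10], then 1 [9,11], then 0 [13,12], then 0 [17,13], and the DP table's final entry dp[17][13] is also 9, so no common subsequence is longer.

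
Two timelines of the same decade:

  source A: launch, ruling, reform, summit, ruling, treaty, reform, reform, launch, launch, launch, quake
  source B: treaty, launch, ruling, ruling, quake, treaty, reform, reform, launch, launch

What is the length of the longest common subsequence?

Pick launch (source A #1, source B #2), then ruling (source A #2, source B #3), then ruling (source A #5, source B #4), then treaty (source A #6, source B #6), then reform (source A #7, source B #7), then reform (source A #8, source B #8), then launch (source A #10, source B #9), then launch (source A #11, source B #10); all 8 events appear in both, in order. dp[12][10] = 8 confirms this is the maximum.

8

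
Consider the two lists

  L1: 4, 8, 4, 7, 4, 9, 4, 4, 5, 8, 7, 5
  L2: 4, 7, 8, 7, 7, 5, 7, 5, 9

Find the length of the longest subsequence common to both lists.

6

One common subsequence of length 6: 4 at L1[1]=L2[1], then 8 at L1[2]=L2[3], then 7 at L1[4]=L2[5], then 5 at L1[9]=L2[6], then 7 at L1[11]=L2[7], then 5 at L1[12]=L2[8]. dp[12][9] = 6 confirms this is the maximum.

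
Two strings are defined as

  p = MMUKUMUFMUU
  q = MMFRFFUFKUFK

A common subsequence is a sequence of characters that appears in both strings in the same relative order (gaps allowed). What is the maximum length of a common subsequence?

Match M (p #1, q #1), then M (p #2, q #2), then U (p #3, q #7), then K (p #4, q #9), then U (p #7, q #10), then F (p #8, q #11) — 6 characters in the same relative order in both. Since dp[11][12] = 6, nothing longer is possible.

6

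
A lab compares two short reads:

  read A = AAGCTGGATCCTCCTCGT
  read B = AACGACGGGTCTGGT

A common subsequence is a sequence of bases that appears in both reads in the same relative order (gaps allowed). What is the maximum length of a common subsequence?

Match A [1,1], A [2,2], G [3,4], C [4,6], G [6,8], G [7,9], T [9,10], C [11,11], T [12,12], G [17,14], T [18,15] — 11 bases in the same relative order in both. The LCS DP gives dp[18][15] = 11, so this is optimal.

11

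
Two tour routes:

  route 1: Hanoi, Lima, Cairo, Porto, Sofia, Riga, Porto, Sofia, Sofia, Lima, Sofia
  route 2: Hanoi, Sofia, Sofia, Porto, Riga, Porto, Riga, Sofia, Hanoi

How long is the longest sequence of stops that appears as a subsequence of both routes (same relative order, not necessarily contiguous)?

One common subsequence of length 5: Hanoi (route 1 #1, route 2 #1), Porto (route 1 #4, route 2 #4), Riga (route 1 #6, route 2 #5), Porto (route 1 #7, route 2 #6), Sofia (route 1 #8, route 2 #8). dp[11][9] = 5 confirms this is the maximum.

5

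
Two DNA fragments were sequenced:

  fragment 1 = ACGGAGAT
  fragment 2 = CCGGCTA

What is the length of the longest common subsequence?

Let dp[i][j] be the LCS length of the first i bases of fragment 1 and the first j bases of fragment 2. dp[i][j] = dp[i-1][j-1]+1 when the i-th and j-th bases match, else max(dp[i-1][j], dp[i][j-1]).
    ·  C  C  G  G  C  T  A
 ·  0  0  0  0  0  0  0  0
 A  0  0  0  0  0  0  0  1
 C  0  1  1  1  1  1  1  1
 G  0  1  1  2  2  2  2  2
 G  0  1  1  2  3  3  3  3
 A  0  1  1  2  3  3  3  4
 G  0  1  1  2  3  3  3  4
 A  0  1  1  2  3  3  3  4
 T  0  1  1  2  3  3  4  4
dp[8][7] = 4. One LCS (by backtracking along matches): CGGA.

4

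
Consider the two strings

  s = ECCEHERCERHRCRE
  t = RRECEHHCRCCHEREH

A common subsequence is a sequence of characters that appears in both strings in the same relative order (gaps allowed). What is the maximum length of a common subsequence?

9

Match E [1,3]; then C [3,4]; then E [4,5]; then H [5,7]; then R [7,9]; then C [8,11]; then E [9,13]; then R [10,14]; then H [11,16] — 9 characters in the same relative order in both. The LCS DP gives dp[15][16] = 9, so this is optimal.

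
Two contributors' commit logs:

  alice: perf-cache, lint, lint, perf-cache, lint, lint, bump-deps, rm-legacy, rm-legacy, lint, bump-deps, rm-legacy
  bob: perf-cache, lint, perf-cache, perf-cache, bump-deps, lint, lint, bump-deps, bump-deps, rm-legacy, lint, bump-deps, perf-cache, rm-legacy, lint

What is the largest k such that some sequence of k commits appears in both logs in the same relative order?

One common subsequence of length 10: perf-cache (alice #1, bob #1), then lint (alice #2, bob #2), then perf-cache (alice #4, bob #4), then lint (alice #5, bob #6), then lint (alice #6, bob #7), then bump-deps (alice #7, bob #9), then rm-legacy (alice #9, bob #10), then lint (alice #10, bob #11), then bump-deps (alice #11, bob #12), then rm-legacy (alice #12, bob #14). dp[12][15] = 10 confirms this is the maximum.

10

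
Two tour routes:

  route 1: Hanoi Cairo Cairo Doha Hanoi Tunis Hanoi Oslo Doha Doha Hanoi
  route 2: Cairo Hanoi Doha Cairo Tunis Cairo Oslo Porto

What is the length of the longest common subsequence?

4

Taking Hanoi [1,2]; then Cairo [2,4]; then Cairo [3,6]; then Oslo [8,7] gives a common subsequence of length 4. The LCS DP gives dp[11][8] = 4, so this is optimal.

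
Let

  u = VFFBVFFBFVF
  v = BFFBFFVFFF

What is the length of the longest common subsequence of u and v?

7

One common subsequence of length 7: F [2,2], F [3,3], B [4,4], V [5,7], F [7,8], F [9,9], F [11,10]. dp[11][10] = 7 confirms this is the maximum.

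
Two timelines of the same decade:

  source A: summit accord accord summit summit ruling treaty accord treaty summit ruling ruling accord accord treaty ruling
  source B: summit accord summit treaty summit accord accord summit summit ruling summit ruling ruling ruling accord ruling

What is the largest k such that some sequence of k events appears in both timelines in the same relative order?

Pick summit (source A #1, source B #5), accord (source A #2, source B #6), accord (source A #3, source B #7), summit (source A #4, source B #8), summit (source A #5, source B #9), ruling (source A #6, source B #10), summit (source A #10, source B #11), ruling (source A #11, source B #13), ruling (source A #12, source B #14), accord (source A #14, source B #15), ruling (source A #16, source B #16); all 11 events appear in both, in order. dp[16][16] = 11 confirms this is the maximum.

11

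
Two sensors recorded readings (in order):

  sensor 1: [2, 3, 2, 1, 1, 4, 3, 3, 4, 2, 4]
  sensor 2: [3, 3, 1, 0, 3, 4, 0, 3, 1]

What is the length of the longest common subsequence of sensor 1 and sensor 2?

4

Let dp[i][j] be the LCS length of the first i values of sensor 1 and the first j values of sensor 2. dp[i][j] = dp[i-1][j-1]+1 when the i-th and j-th values match, else max(dp[i-1][j], dp[i][j-1]).
    ·  3  3  1  0  3  4  0  3  1
 ·  0  0  0  0  0  0  0  0  0  0
 2  0  0  0  0  0  0  0  0  0  0
 3  0  1  1  1  1  1  1  1  1  1
 2  0  1  1  1  1  1  1  1  1  1
 1  0  1  1  2  2  2  2  2  2  2
 1  0  1  1  2  2  2  2  2  2  3
 4  0  1  1  2  2  2  3  3  3  3
 3  0  1  2  2  2  3  3  3  4  4
 3  0  1  2  2  2  3  3  3  4  4
 4  0  1  2  2  2  3  4  4  4  4
 2  0  1  2  2  2  3  4  4  4  4
 4  0  1  2  2  2  3  4  4  4  4
dp[11][9] = 4. One LCS (by backtracking along matches): 3, 1, 4, 3.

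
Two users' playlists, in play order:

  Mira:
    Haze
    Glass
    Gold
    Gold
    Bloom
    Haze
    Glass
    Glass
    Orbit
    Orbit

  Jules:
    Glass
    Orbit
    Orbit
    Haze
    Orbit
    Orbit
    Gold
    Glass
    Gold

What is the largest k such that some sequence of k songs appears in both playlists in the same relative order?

One common subsequence of length 4: Glass at Mira[2]=Jules[1], Haze at Mira[6]=Jules[4], Orbit at Mira[9]=Jules[5], Orbit at Mira[10]=Jules[6]. The LCS DP gives dp[10][9] = 4, so this is optimal.

4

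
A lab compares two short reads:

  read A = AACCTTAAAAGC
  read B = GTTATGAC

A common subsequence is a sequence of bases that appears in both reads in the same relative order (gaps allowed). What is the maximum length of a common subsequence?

5

Let dp[i][j] be the LCS length of the first i bases of read A and the first j bases of read B. dp[i][j] = dp[i-1][j-1]+1 when the i-th and j-th bases match, else max(dp[i-1][j], dp[i][j-1]).
    ·  G  T  T  A  T  G  A  C
 ·  0  0  0  0  0  0  0  0  0
 A  0  0  0  0  1  1  1  1  1
 A  0  0  0  0  1  1  1  2  2
 C  0  0  0  0  1  1  1  2  3
 C  0  0  0  0  1  1  1  2  3
 T  0  0  1  1  1  2  2  2  3
 T  0  0  1  2  2  2  2  2  3
 A  0  0  1  2  3  3  3  3  3
 A  0  0  1  2  3  3  3  4  4
 A  0  0  1  2  3  3  3  4  4
 A  0  0  1  2  3  3  3  4  4
 G  0  1  1  2  3  3  4  4  4
 C  0  1  1  2  3  3  4  4  5
dp[12][8] = 5. One LCS (by backtracking along matches): TTAAC.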